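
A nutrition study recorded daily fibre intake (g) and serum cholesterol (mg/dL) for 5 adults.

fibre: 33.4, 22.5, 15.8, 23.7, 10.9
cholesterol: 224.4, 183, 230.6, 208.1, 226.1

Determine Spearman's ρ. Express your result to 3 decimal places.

Rank fibre: 5, 3, 2, 4, 1
Rank cholesterol: 3, 1, 5, 2, 4
d = rank(fibre) − rank(cholesterol): 2, 2, -3, 2, -3; Σd² = 30
ρ = 1 − 6Σd² / [n(n²−1)] = 1 − 6×30 / (5×24) = 1 − 180/120 ≈ -0.500

-0.500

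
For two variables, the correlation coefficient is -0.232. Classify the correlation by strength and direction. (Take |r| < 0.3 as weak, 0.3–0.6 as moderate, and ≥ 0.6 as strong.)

weak negative

r = -0.232 < 0 so the relationship is negative.
|r| = 0.232, which falls in the weak range.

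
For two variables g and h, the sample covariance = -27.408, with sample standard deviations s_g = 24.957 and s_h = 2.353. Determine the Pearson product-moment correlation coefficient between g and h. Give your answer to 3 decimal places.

-0.467

r = Cov(g,h) / (s_g · s_h) = -27.408 / (24.957 × 2.353)
  = -27.408 / 58.7238 ≈ -0.467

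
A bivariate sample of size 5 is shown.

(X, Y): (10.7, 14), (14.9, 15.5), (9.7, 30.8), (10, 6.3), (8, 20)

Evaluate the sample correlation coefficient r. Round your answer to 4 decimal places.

-0.2230

n = 5, ΣX = 53.3, ΣY = 86.6, ΣX² = 594.59, ΣY² = 1824.58, ΣXY = 902.51
nΣXY − ΣXΣY = 4512.55 − 4615.78 = -103.23
nΣX² − (ΣX)² = 2972.95 − 2840.89 = 132.06; nΣY² − (ΣY)² = 9122.9 − 7499.56 = 1623.34
r = -103.23 / √(132.06 × 1623.34) = -103.23 / 463.0100 ≈ -0.2230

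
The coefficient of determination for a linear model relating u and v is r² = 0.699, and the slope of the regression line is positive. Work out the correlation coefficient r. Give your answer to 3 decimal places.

0.836

|r| = √0.699 = 0.836
The association is positive, so r = 0.836.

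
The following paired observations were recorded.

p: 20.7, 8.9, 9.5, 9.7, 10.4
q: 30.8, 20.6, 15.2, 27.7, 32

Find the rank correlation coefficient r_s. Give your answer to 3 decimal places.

Rank p: 5, 1, 2, 3, 4
Rank q: 4, 2, 1, 3, 5
d = rank(p) − rank(q): 1, -1, 1, 0, -1; Σd² = 4
ρ = 1 − 6Σd² / [n(n²−1)] = 1 − 6×4 / (5×24) = 1 − 24/120 ≈ 0.800

0.800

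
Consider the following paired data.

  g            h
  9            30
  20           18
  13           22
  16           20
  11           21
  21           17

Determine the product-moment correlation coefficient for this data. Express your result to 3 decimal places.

-0.853

n = 6, Σg = 90, Σh = 128, Σg² = 1468, Σh² = 2838, Σgh = 1824
nΣgh − ΣgΣh = 10944 − 11520 = -576
nΣg² − (Σg)² = 8808 − 8100 = 708; nΣh² − (Σh)² = 17028 − 16384 = 644
r = -576 / √(708 × 644) = -576 / 675.2422 ≈ -0.853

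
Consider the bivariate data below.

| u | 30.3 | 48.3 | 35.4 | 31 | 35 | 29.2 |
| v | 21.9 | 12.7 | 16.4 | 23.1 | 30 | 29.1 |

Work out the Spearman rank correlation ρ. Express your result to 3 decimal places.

Rank u: 2, 6, 5, 3, 4, 1
Rank v: 3, 1, 2, 4, 6, 5
d = rank(u) − rank(v): -1, 5, 3, -1, -2, -4; Σd² = 56
ρ = 1 − 6Σd² / [n(n²−1)] = 1 − 6×56 / (6×35) = 1 − 336/210 ≈ -0.600

-0.600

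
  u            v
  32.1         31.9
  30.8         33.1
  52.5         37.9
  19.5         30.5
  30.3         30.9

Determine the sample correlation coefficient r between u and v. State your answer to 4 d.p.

0.9460

n = 5, Σu = 165.2, Σv = 164.3, Σu² = 6033.64, Σv² = 5434.69, Σuv = 5564.24
nΣuv − ΣuΣv = 27821.2 − 27142.36 = 678.84
nΣu² − (Σu)² = 30168.2 − 27291.04 = 2877.16; nΣv² − (Σv)² = 27173.45 − 26994.49 = 178.96
r = 678.84 / √(2877.16 × 178.96) = 678.84 / 717.5629 ≈ 0.9460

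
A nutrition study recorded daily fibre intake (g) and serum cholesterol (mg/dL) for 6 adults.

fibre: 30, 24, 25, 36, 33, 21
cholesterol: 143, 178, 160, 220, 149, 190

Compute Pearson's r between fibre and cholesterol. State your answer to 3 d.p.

n = 6, Σx = 169, Σy = 1040, Σx² = 4927, Σy² = 184434, Σxy = 29389
nΣxy − ΣxΣy = 176334 − 175760 = 574
nΣx² − (Σx)² = 29562 − 28561 = 1001; nΣy² − (Σy)² = 1106604 − 1081600 = 25004
r = 574 / √(1001 × 25004) = 574 / 5002.8996 ≈ 0.115

0.115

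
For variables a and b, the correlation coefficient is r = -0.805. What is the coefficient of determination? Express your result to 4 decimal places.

r² = (-0.805)² = 0.6480

0.6480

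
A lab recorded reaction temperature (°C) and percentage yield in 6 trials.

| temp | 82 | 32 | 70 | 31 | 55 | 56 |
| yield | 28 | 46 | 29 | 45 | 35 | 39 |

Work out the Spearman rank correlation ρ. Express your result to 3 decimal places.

Rank temp: 6, 2, 5, 1, 3, 4
Rank yield: 1, 6, 2, 5, 3, 4
d = rank(temp) − rank(yield): 5, -4, 3, -4, 0, 0; Σd² = 66
ρ = 1 − 6Σd² / [n(n²−1)] = 1 − 6×66 / (6×35) = 1 − 396/210 ≈ -0.886

-0.886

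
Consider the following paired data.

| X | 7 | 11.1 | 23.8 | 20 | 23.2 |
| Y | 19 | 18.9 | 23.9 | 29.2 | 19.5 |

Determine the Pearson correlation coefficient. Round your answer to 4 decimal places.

0.4970

n = 5, ΣX = 85.1, ΣY = 110.5, ΣX² = 1676.89, ΣY² = 2522.31, ΣXY = 1948.01
nΣXY − ΣXΣY = 9740.05 − 9403.55 = 336.5
nΣX² − (ΣX)² = 8384.45 − 7242.01 = 1142.44; nΣY² − (ΣY)² = 12611.55 − 12210.25 = 401.3
r = 336.5 / √(1142.44 × 401.3) = 336.5 / 677.0976 ≈ 0.4970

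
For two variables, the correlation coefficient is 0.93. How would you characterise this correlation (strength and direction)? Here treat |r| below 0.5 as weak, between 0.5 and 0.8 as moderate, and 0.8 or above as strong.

strong positive

r = 0.93 > 0 so the relationship is positive.
|r| = 0.93, which falls in the strong range.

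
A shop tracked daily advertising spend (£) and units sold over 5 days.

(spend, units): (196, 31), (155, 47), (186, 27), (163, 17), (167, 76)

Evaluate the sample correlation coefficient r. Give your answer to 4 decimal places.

n = 5, Σx = 867, Σy = 198, Σx² = 151495, Σy² = 9964, Σxy = 33846
nΣxy − ΣxΣy = 169230 − 171666 = -2436
nΣx² − (Σx)² = 757475 − 751689 = 5786; nΣy² − (Σy)² = 49820 − 39204 = 10616
r = -2436 / √(5786 × 10616) = -2436 / 7837.3577 ≈ -0.3108

-0.3108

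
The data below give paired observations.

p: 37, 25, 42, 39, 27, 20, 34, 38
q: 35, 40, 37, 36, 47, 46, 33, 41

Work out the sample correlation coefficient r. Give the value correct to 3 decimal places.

-0.697

n = 8, Σp = 262, Σq = 315, Σp² = 9008, Σq² = 12585, Σpq = 10122
nΣpq − ΣpΣq = 80976 − 82530 = -1554
nΣp² − (Σp)² = 72064 − 68644 = 3420; nΣq² − (Σq)² = 100680 − 99225 = 1455
r = -1554 / √(3420 × 1455) = -1554 / 2230.7174 ≈ -0.697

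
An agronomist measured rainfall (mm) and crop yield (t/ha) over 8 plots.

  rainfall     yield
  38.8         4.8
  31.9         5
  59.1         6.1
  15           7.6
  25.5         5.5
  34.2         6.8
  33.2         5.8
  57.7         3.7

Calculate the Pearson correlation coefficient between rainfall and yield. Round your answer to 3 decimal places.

-0.576

n = 8, Σx = 295.4, Σy = 45.3, Σx² = 12492.28, Σy² = 266.83, Σxy = 1599.11
nΣxy − ΣxΣy = 12792.88 − 13381.62 = -588.74
nΣx² − (Σx)² = 99938.24 − 87261.16 = 12677.08; nΣy² − (Σy)² = 2134.64 − 2052.09 = 82.55
r = -588.74 / √(12677.08 × 82.55) = -588.74 / 1022.9824 ≈ -0.576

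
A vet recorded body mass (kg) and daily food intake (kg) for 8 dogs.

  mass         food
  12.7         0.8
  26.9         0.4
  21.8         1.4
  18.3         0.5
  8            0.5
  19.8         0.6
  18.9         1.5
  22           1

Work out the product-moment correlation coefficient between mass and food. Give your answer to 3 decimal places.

n = 8, Σx = 148.4, Σy = 6.7, Σx² = 2992.28, Σy² = 6.87, Σxy = 126.82
nΣxy − ΣxΣy = 1014.56 − 994.28 = 20.28
nΣx² − (Σx)² = 23938.24 − 22022.56 = 1915.68; nΣy² − (Σy)² = 54.96 − 44.89 = 10.07
r = 20.28 / √(1915.68 × 10.07) = 20.28 / 138.8917 ≈ 0.146

0.146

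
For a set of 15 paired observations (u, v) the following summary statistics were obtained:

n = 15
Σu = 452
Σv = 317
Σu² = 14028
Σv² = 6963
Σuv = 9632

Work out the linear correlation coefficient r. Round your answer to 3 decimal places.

0.243

r = (nΣuv − ΣuΣv) / √[(nΣu² − (Σu)²)(nΣv² − (Σv)²)]
Numerator: 15×9632 − 452×317 = 1196
Denominator: √[(210420 − 204304)(104445 − 100489)] = √[6116 × 3956] = 4918.8308
r = 1196 / 4918.8308 ≈ 0.243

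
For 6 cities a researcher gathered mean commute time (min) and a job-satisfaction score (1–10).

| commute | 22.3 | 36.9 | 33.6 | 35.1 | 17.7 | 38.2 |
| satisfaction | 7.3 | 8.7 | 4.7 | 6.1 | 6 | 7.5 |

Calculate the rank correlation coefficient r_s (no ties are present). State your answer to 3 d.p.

0.657

Rank commute: 2, 5, 3, 4, 1, 6
Rank satisfaction: 4, 6, 1, 3, 2, 5
d = rank(commute) − rank(satisfaction): -2, -1, 2, 1, -1, 1; Σd² = 12
ρ = 1 − 6Σd² / [n(n²−1)] = 1 − 6×12 / (6×35) = 1 − 72/210 ≈ 0.657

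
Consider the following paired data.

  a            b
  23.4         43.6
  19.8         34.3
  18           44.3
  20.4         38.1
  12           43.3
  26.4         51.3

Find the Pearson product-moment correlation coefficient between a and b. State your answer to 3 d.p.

0.350

n = 6, Σa = 120, Σb = 254.9, Σa² = 2520.72, Σb² = 10998.13, Σab = 5147.94
nΣab − ΣaΣb = 30887.64 − 30588 = 299.64
nΣa² − (Σa)² = 15124.32 − 14400 = 724.32; nΣb² − (Σb)² = 65988.78 − 64974.01 = 1014.77
r = 299.64 / √(724.32 × 1014.77) = 299.64 / 857.3320 ≈ 0.350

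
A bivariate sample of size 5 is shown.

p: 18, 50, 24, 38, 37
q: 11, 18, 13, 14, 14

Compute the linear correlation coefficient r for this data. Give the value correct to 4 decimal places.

0.9493

n = 5, Σp = 167, Σq = 70, Σp² = 6213, Σq² = 1006, Σpq = 2460
nΣpq − ΣpΣq = 12300 − 11690 = 610
nΣp² − (Σp)² = 31065 − 27889 = 3176; nΣq² − (Σq)² = 5030 − 4900 = 130
r = 610 / √(3176 × 130) = 610 / 642.5574 ≈ 0.9493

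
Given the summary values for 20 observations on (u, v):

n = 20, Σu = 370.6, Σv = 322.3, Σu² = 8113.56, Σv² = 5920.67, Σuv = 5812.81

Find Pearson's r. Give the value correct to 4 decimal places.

r = (nΣuv − ΣuΣv) / √[(nΣu² − (Σu)²)(nΣv² − (Σv)²)]
Numerator: 20×5812.81 − 370.6×322.3 = -3188.18
Denominator: √[(162271.2 − 137344.36)(118413.4 − 103877.29)] = √[24926.84 × 14536.11] = 19035.2118
r = -3188.18 / 19035.2118 ≈ -0.1675

-0.1675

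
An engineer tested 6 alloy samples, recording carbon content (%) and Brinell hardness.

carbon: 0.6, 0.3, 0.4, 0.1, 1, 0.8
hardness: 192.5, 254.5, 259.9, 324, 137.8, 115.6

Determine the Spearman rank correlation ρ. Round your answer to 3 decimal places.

-0.886

Rank carbon: 4, 2, 3, 1, 6, 5
Rank hardness: 3, 4, 5, 6, 2, 1
d = rank(carbon) − rank(hardness): 1, -2, -2, -5, 4, 4; Σd² = 66
ρ = 1 − 6Σd² / [n(n²−1)] = 1 − 6×66 / (6×35) = 1 − 396/210 ≈ -0.886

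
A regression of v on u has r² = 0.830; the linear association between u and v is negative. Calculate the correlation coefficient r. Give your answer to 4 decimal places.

-0.9110

|r| = √0.830 = 0.9110
The association is negative, so r = −0.9110.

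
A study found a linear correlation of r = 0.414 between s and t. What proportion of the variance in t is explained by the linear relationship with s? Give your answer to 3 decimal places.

r² = (0.414)² = 0.171

0.171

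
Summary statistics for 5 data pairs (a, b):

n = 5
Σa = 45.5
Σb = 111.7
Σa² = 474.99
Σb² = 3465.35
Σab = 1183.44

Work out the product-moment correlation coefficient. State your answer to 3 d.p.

0.687

r = (nΣab − ΣaΣb) / √[(nΣa² − (Σa)²)(nΣb² − (Σb)²)]
Numerator: 5×1183.44 − 45.5×111.7 = 834.85
Denominator: √[(2374.95 − 2070.25)(17326.75 − 12476.89)] = √[304.7 × 4849.86] = 1215.6284
r = 834.85 / 1215.6284 ≈ 0.687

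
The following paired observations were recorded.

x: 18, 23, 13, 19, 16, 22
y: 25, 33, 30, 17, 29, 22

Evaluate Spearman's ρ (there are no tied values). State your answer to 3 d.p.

-0.086

Rank x: 3, 6, 1, 4, 2, 5
Rank y: 3, 6, 5, 1, 4, 2
d = rank(x) − rank(y): 0, 0, -4, 3, -2, 3; Σd² = 38
ρ = 1 − 6Σd² / [n(n²−1)] = 1 − 6×38 / (6×35) = 1 − 228/210 ≈ -0.086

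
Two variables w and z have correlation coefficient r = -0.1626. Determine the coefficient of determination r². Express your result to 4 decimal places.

r² = (-0.1626)² = 0.0264

0.0264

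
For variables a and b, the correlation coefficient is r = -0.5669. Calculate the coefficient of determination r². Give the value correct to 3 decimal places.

r² = (-0.5669)² = 0.321

0.321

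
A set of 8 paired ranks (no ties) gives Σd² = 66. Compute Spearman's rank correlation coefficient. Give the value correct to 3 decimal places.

ρ = 1 − 6Σd² / [n(n²−1)] = 1 − 6×66 / (8×63)
  = 1 − 396/504 = 1 − 0.7857 ≈ 0.214

0.214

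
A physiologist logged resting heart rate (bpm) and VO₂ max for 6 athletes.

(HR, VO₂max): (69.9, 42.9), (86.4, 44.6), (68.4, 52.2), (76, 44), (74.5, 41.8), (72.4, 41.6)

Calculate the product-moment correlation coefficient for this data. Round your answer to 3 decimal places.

-0.261

n = 6, Σx = 447.6, Σy = 267.1, Σx² = 33597.54, Σy² = 11968.21, Σxy = 19892.57
nΣxy − ΣxΣy = 119355.42 − 119553.96 = -198.54
nΣx² − (Σx)² = 201585.24 − 200345.76 = 1239.48; nΣy² − (Σy)² = 71809.26 − 71342.41 = 466.85
r = -198.54 / √(1239.48 × 466.85) = -198.54 / 760.6913 ≈ -0.261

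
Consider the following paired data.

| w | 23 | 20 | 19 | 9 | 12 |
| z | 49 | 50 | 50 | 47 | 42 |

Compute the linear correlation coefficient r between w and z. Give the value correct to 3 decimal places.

n = 5, Σw = 83, Σz = 238, Σw² = 1515, Σz² = 11374, Σwz = 4004
nΣwz − ΣwΣz = 20020 − 19754 = 266
nΣw² − (Σw)² = 7575 − 6889 = 686; nΣz² − (Σz)² = 56870 − 56644 = 226
r = 266 / √(686 × 226) = 266 / 393.7461 ≈ 0.676

0.676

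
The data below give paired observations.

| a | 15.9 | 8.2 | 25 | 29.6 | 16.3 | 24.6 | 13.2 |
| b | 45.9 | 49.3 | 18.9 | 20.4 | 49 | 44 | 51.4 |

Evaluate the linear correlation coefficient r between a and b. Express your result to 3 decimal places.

-0.815

n = 7, Σa = 132.8, Σb = 278.9, Σa² = 2866.3, Σb² = 12289.63, Σab = 4769.99
nΣab − ΣaΣb = 33389.93 − 37037.92 = -3647.99
nΣa² − (Σa)² = 20064.1 − 17635.84 = 2428.26; nΣb² − (Σb)² = 86027.41 − 77785.21 = 8242.2
r = -3647.99 / √(2428.26 × 8242.2) = -3647.99 / 4473.7238 ≈ -0.815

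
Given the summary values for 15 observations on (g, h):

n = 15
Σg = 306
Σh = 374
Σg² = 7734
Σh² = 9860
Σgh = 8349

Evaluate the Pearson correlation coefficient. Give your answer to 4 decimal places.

0.8054

r = (nΣgh − ΣgΣh) / √[(nΣg² − (Σg)²)(nΣh² − (Σh)²)]
Numerator: 15×8349 − 306×374 = 10791
Denominator: √[(116010 − 93636)(147900 − 139876)] = √[22374 × 8024] = 13398.8423
r = 10791 / 13398.8423 ≈ 0.8054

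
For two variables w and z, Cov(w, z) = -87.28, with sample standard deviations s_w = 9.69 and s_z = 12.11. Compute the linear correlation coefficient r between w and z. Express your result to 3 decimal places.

-0.744

r = Cov(w,z) / (s_w · s_z) = -87.28 / (9.69 × 12.11)
  = -87.28 / 117.3459 ≈ -0.744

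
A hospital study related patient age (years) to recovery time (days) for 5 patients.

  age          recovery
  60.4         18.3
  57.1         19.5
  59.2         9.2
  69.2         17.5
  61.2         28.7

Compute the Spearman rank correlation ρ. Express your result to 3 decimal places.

Rank age: 3, 1, 2, 5, 4
Rank recovery: 3, 4, 1, 2, 5
d = rank(age) − rank(recovery): 0, -3, 1, 3, -1; Σd² = 20
ρ = 1 − 6Σd² / [n(n²−1)] = 1 − 6×20 / (5×24) = 1 − 120/120 ≈ 0.000

0.000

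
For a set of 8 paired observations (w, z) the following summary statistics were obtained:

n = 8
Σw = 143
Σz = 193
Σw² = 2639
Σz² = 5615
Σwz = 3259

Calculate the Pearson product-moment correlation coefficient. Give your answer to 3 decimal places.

-0.677

r = (nΣwz − ΣwΣz) / √[(nΣw² − (Σw)²)(nΣz² − (Σz)²)]
Numerator: 8×3259 − 143×193 = -1527
Denominator: √[(21112 − 20449)(44920 − 37249)] = √[663 × 7671] = 2255.1880
r = -1527 / 2255.1880 ≈ -0.677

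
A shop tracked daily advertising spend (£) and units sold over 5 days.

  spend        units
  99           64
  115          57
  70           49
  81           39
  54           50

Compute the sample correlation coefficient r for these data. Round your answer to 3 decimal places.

0.531

n = 5, Σx = 419, Σy = 259, Σx² = 37403, Σy² = 13767, Σxy = 22180
nΣxy − ΣxΣy = 110900 − 108521 = 2379
nΣx² − (Σx)² = 187015 − 175561 = 11454; nΣy² − (Σy)² = 68835 − 67081 = 1754
r = 2379 / √(11454 × 1754) = 2379 / 4482.2222 ≈ 0.531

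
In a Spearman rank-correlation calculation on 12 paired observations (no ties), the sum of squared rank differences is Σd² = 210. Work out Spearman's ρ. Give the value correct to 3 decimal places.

ρ = 1 − 6Σd² / [n(n²−1)] = 1 − 6×210 / (12×143)
  = 1 − 1260/1716 = 1 − 0.7343 ≈ 0.266

0.266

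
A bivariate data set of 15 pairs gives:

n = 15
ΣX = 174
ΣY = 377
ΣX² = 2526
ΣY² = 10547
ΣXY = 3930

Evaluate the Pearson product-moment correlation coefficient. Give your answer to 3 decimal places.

-0.601

r = (nΣXY − ΣXΣY) / √[(nΣX² − (ΣX)²)(nΣY² − (ΣY)²)]
Numerator: 15×3930 − 174×377 = -6648
Denominator: √[(37890 − 30276)(158205 − 142129)] = √[7614 × 16076] = 11063.5737
r = -6648 / 11063.5737 ≈ -0.601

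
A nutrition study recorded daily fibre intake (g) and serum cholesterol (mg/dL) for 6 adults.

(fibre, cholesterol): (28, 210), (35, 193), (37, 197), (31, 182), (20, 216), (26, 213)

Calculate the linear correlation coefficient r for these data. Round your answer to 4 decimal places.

n = 6, Σx = 177, Σy = 1211, Σx² = 5415, Σy² = 245307, Σxy = 35424
nΣxy − ΣxΣy = 212544 − 214347 = -1803
nΣx² − (Σx)² = 32490 − 31329 = 1161; nΣy² − (Σy)² = 1471842 − 1466521 = 5321
r = -1803 / √(1161 × 5321) = -1803 / 2485.4941 ≈ -0.7254

-0.7254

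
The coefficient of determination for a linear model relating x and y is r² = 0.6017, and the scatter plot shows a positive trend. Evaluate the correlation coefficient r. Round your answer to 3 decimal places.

0.776

|r| = √0.6017 = 0.776
The association is positive, so r = 0.776.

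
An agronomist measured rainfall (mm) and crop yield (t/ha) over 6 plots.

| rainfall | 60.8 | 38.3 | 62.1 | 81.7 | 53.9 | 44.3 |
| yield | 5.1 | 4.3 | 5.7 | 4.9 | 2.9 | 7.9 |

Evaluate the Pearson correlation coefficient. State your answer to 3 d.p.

n = 6, Σx = 341.1, Σy = 30.8, Σx² = 20562.53, Σy² = 171.82, Σxy = 1735.35
nΣxy − ΣxΣy = 10412.1 − 10505.88 = -93.78
nΣx² − (Σx)² = 123375.18 − 116349.21 = 7025.97; nΣy² − (Σy)² = 1030.92 − 948.64 = 82.28
r = -93.78 / √(7025.97 × 82.28) = -93.78 / 760.3268 ≈ -0.123

-0.123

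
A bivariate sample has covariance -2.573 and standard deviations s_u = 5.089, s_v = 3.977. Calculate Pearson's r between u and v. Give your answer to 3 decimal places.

r = Cov(u,v) / (s_u · s_v) = -2.573 / (5.089 × 3.977)
  = -2.573 / 20.2390 ≈ -0.127

-0.127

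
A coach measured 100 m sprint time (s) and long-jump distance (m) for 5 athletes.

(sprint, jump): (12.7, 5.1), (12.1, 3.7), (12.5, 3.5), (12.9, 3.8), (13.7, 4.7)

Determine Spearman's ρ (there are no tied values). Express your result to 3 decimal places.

0.600

Rank sprint: 3, 1, 2, 4, 5
Rank jump: 5, 2, 1, 3, 4
d = rank(sprint) − rank(jump): -2, -1, 1, 1, 1; Σd² = 8
ρ = 1 − 6Σd² / [n(n²−1)] = 1 − 6×8 / (5×24) = 1 − 48/120 ≈ 0.600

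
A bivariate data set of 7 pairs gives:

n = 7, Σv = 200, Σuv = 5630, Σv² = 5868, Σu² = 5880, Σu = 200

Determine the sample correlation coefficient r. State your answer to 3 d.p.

-0.528

r = (nΣuv − ΣuΣv) / √[(nΣu² − (Σu)²)(nΣv² − (Σv)²)]
Numerator: 7×5630 − 200×200 = -590
Denominator: √[(41160 − 40000)(41076 − 40000)] = √[1160 × 1076] = 1117.2108
r = -590 / 1117.2108 ≈ -0.528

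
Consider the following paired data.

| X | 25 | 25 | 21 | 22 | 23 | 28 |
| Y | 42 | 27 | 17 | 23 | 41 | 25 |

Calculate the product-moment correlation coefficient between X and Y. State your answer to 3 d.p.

n = 6, ΣX = 144, ΣY = 175, ΣX² = 3488, ΣY² = 5617, ΣXY = 4231
nΣXY − ΣXΣY = 25386 − 25200 = 186
nΣX² − (ΣX)² = 20928 − 20736 = 192; nΣY² − (ΣY)² = 33702 − 30625 = 3077
r = 186 / √(192 × 3077) = 186 / 768.6247 ≈ 0.242

0.242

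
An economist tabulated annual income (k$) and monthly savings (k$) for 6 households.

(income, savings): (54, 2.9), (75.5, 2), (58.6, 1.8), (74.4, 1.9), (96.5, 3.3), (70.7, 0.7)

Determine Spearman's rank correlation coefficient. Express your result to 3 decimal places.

Rank income: 1, 5, 2, 4, 6, 3
Rank savings: 5, 4, 2, 3, 6, 1
d = rank(income) − rank(savings): -4, 1, 0, 1, 0, 2; Σd² = 22
ρ = 1 − 6Σd² / [n(n²−1)] = 1 − 6×22 / (6×35) = 1 − 132/210 ≈ 0.371

0.371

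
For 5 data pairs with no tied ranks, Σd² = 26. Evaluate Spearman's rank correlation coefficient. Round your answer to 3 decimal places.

ρ = 1 − 6Σd² / [n(n²−1)] = 1 − 6×26 / (5×24)
  = 1 − 156/120 = 1 − 1.3000 ≈ -0.300

-0.300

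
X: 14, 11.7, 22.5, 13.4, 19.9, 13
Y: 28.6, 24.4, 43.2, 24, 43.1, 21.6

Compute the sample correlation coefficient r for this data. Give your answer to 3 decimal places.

n = 6, ΣX = 94.5, ΣY = 184.9, ΣX² = 1583.71, ΣY² = 6179.73, ΣXY = 3117.97
nΣXY − ΣXΣY = 18707.82 − 17473.05 = 1234.77
nΣX² − (ΣX)² = 9502.26 − 8930.25 = 572.01; nΣY² − (ΣY)² = 37078.38 − 34188.01 = 2890.37
r = 1234.77 / √(572.01 × 2890.37) = 1234.77 / 1285.8151 ≈ 0.960

0.960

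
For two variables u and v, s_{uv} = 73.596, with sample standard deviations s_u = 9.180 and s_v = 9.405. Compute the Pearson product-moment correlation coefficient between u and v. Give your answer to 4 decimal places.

r = Cov(u,v) / (s_u · s_v) = 73.596 / (9.180 × 9.405)
  = 73.596 / 86.3379 ≈ 0.8524

0.8524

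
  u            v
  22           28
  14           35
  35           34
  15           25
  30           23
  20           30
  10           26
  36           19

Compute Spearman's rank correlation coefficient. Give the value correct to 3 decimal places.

-0.357

Rank u: 5, 2, 7, 3, 6, 4, 1, 8
Rank v: 5, 8, 7, 3, 2, 6, 4, 1
d = rank(u) − rank(v): 0, -6, 0, 0, 4, -2, -3, 7; Σd² = 114
ρ = 1 − 6Σd² / [n(n²−1)] = 1 − 6×114 / (8×63) = 1 − 684/504 ≈ -0.357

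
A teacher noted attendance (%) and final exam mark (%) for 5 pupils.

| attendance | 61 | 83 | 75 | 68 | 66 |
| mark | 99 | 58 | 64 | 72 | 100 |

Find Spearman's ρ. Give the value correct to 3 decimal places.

-0.900

Rank attendance: 1, 5, 4, 3, 2
Rank mark: 4, 1, 2, 3, 5
d = rank(attendance) − rank(mark): -3, 4, 2, 0, -3; Σd² = 38
ρ = 1 − 6Σd² / [n(n²−1)] = 1 − 6×38 / (5×24) = 1 − 228/120 ≈ -0.900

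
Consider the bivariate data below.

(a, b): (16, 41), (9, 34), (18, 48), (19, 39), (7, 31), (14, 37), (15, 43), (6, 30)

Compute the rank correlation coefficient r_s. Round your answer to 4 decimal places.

0.8333

Rank a: 6, 3, 7, 8, 2, 4, 5, 1
Rank b: 6, 3, 8, 5, 2, 4, 7, 1
d = rank(a) − rank(b): 0, 0, -1, 3, 0, 0, -2, 0; Σd² = 14
ρ = 1 − 6Σd² / [n(n²−1)] = 1 − 6×14 / (8×63) = 1 − 84/504 ≈ 0.8333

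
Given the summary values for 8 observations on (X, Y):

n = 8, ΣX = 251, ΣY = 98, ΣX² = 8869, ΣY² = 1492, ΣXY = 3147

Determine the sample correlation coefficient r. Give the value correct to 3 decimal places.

r = (nΣXY − ΣXΣY) / √[(nΣX² − (ΣX)²)(nΣY² − (ΣY)²)]
Numerator: 8×3147 − 251×98 = 578
Denominator: √[(70952 − 63001)(11936 − 9604)] = √[7951 × 2332] = 4306.0111
r = 578 / 4306.0111 ≈ 0.134

0.134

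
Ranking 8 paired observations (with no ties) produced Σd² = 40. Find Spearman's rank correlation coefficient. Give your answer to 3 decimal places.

0.524

ρ = 1 − 6Σd² / [n(n²−1)] = 1 − 6×40 / (8×63)
  = 1 − 240/504 = 1 − 0.4762 ≈ 0.524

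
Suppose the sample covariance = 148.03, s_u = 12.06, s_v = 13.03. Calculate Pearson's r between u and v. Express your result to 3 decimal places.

r = Cov(u,v) / (s_u · s_v) = 148.03 / (12.06 × 13.03)
  = 148.03 / 157.1418 ≈ 0.942

0.942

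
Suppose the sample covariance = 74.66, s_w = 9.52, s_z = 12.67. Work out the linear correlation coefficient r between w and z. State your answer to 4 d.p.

0.6190

r = Cov(w,z) / (s_w · s_z) = 74.66 / (9.52 × 12.67)
  = 74.66 / 120.6184 ≈ 0.6190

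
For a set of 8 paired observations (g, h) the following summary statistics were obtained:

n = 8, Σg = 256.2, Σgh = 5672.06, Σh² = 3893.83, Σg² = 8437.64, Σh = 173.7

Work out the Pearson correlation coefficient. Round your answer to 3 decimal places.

0.648

r = (nΣgh − ΣgΣh) / √[(nΣg² − (Σg)²)(nΣh² − (Σh)²)]
Numerator: 8×5672.06 − 256.2×173.7 = 874.54
Denominator: √[(67501.12 − 65638.44)(31150.64 − 30171.69)] = √[1862.68 × 978.95] = 1350.3594
r = 874.54 / 1350.3594 ≈ 0.648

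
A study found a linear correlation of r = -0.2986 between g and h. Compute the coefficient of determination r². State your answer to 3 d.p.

0.089

r² = (-0.2986)² = 0.089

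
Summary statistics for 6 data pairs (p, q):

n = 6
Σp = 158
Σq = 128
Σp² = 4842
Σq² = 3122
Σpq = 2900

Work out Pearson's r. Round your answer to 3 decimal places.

-0.912

r = (nΣpq − ΣpΣq) / √[(nΣp² − (Σp)²)(nΣq² − (Σq)²)]
Numerator: 6×2900 − 158×128 = -2824
Denominator: √[(29052 − 24964)(18732 − 16384)] = √[4088 × 2348] = 3098.1646
r = -2824 / 3098.1646 ≈ -0.912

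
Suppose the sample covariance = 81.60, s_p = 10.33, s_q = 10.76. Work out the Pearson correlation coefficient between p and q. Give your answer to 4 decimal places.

r = Cov(p,q) / (s_p · s_q) = 81.60 / (10.33 × 10.76)
  = 81.60 / 111.1508 ≈ 0.7341

0.7341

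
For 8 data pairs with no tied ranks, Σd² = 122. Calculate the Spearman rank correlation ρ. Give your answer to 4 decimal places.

-0.4524

ρ = 1 − 6Σd² / [n(n²−1)] = 1 − 6×122 / (8×63)
  = 1 − 732/504 = 1 − 1.45238 ≈ -0.4524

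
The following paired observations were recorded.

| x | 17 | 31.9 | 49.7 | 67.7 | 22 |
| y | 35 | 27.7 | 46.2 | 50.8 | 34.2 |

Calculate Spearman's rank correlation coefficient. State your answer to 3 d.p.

0.600

Rank x: 1, 3, 4, 5, 2
Rank y: 3, 1, 4, 5, 2
d = rank(x) − rank(y): -2, 2, 0, 0, 0; Σd² = 8
ρ = 1 − 6Σd² / [n(n²−1)] = 1 − 6×8 / (5×24) = 1 − 48/120 ≈ 0.600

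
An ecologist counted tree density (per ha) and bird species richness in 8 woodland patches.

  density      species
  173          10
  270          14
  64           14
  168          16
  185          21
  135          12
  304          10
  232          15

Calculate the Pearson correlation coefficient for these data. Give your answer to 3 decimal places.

n = 8, Σx = 1531, Σy = 112, Σx² = 333839, Σy² = 1658, Σxy = 21119
nΣxy − ΣxΣy = 168952 − 171472 = -2520
nΣx² − (Σx)² = 2670712 − 2343961 = 326751; nΣy² − (Σy)² = 13264 − 12544 = 720
r = -2520 / √(326751 × 720) = -2520 / 15338.2111 ≈ -0.164

-0.164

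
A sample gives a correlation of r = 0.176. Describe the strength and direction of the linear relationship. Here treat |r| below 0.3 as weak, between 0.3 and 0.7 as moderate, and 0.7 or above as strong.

r = 0.176 > 0 so the relationship is positive.
|r| = 0.176, which falls in the weak range.

weak positive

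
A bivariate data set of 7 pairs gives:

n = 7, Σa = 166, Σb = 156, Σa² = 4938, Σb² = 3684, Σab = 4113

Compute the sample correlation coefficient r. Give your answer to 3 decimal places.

r = (nΣab − ΣaΣb) / √[(nΣa² − (Σa)²)(nΣb² − (Σb)²)]
Numerator: 7×4113 − 166×156 = 2895
Denominator: √[(34566 − 27556)(25788 − 24336)] = √[7010 × 1452] = 3190.3793
r = 2895 / 3190.3793 ≈ 0.907

0.907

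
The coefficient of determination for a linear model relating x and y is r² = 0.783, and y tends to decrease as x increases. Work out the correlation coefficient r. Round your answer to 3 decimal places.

|r| = √0.783 = 0.885
The association is negative, so r = −0.885.

-0.885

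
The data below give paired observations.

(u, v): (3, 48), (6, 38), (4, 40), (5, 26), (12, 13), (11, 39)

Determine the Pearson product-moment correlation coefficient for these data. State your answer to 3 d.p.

-0.626

n = 6, Σu = 41, Σv = 204, Σu² = 351, Σv² = 7714, Σuv = 1247
nΣuv − ΣuΣv = 7482 − 8364 = -882
nΣu² − (Σu)² = 2106 − 1681 = 425; nΣv² − (Σv)² = 46284 − 41616 = 4668
r = -882 / √(425 × 4668) = -882 / 1408.5099 ≈ -0.626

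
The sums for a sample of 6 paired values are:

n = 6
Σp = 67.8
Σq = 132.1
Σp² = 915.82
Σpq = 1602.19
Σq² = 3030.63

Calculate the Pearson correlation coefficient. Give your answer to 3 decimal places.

r = (nΣpq − ΣpΣq) / √[(nΣp² − (Σp)²)(nΣq² − (Σq)²)]
Numerator: 6×1602.19 − 67.8×132.1 = 656.76
Denominator: √[(5494.92 − 4596.84)(18183.78 − 17450.41)] = √[898.08 × 733.37] = 811.5571
r = 656.76 / 811.5571 ≈ 0.809

0.809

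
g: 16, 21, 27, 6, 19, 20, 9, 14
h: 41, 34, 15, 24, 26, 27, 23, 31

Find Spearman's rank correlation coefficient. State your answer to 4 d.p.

0.0476

Rank g: 4, 7, 8, 1, 5, 6, 2, 3
Rank h: 8, 7, 1, 3, 4, 5, 2, 6
d = rank(g) − rank(h): -4, 0, 7, -2, 1, 1, 0, -3; Σd² = 80
ρ = 1 − 6Σd² / [n(n²−1)] = 1 − 6×80 / (8×63) = 1 − 480/504 ≈ 0.0476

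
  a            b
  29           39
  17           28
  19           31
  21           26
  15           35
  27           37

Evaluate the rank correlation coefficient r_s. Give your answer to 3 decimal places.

0.486

Rank a: 6, 2, 3, 4, 1, 5
Rank b: 6, 2, 3, 1, 4, 5
d = rank(a) − rank(b): 0, 0, 0, 3, -3, 0; Σd² = 18
ρ = 1 − 6Σd² / [n(n²−1)] = 1 − 6×18 / (6×35) = 1 − 108/210 ≈ 0.486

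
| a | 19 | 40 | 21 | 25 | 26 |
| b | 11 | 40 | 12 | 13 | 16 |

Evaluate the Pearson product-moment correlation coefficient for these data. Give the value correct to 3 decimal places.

n = 5, Σa = 131, Σb = 92, Σa² = 3703, Σb² = 2290, Σab = 2802
nΣab − ΣaΣb = 14010 − 12052 = 1958
nΣa² − (Σa)² = 18515 − 17161 = 1354; nΣb² − (Σb)² = 11450 − 8464 = 2986
r = 1958 / √(1354 × 2986) = 1958 / 2010.7322 ≈ 0.974

0.974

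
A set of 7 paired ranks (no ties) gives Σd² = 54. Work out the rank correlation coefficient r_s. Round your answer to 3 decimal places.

ρ = 1 − 6Σd² / [n(n²−1)] = 1 − 6×54 / (7×48)
  = 1 − 324/336 = 1 − 0.9643 ≈ 0.036

0.036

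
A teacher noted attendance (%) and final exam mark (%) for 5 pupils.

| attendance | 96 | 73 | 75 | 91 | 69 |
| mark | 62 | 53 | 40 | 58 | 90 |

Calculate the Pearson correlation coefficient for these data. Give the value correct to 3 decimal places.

-0.198

n = 5, Σx = 404, Σy = 303, Σx² = 33212, Σy² = 19717, Σxy = 24309
nΣxy − ΣxΣy = 121545 − 122412 = -867
nΣx² − (Σx)² = 166060 − 163216 = 2844; nΣy² − (Σy)² = 98585 − 91809 = 6776
r = -867 / √(2844 × 6776) = -867 / 4389.8683 ≈ -0.198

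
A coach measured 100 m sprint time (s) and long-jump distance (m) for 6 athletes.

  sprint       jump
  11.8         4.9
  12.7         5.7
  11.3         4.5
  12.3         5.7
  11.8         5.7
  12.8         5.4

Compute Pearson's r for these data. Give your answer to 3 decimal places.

0.693

n = 6, Σx = 72.7, Σy = 31.9, Σx² = 882.59, Σy² = 170.89, Σxy = 387.55
nΣxy − ΣxΣy = 2325.3 − 2319.13 = 6.17
nΣx² − (Σx)² = 5295.54 − 5285.29 = 10.25; nΣy² − (Σy)² = 1025.34 − 1017.61 = 7.73
r = 6.17 / √(10.25 × 7.73) = 6.17 / 8.9013 ≈ 0.693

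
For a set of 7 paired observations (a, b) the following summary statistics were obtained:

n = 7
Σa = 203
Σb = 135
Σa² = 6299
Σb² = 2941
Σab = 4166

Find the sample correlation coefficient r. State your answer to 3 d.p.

0.673

r = (nΣab − ΣaΣb) / √[(nΣa² − (Σa)²)(nΣb² − (Σb)²)]
Numerator: 7×4166 − 203×135 = 1757
Denominator: √[(44093 − 41209)(20587 − 18225)] = √[2884 × 2362] = 2609.9824
r = 1757 / 2609.9824 ≈ 0.673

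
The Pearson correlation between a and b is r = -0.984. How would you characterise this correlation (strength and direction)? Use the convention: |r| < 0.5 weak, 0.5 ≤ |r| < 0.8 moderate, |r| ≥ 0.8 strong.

r = -0.984 < 0 so the relationship is negative.
|r| = 0.984, which falls in the strong range.

strong negative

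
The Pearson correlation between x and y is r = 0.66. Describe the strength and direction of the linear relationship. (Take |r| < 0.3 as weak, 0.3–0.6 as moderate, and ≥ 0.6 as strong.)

r = 0.66 > 0 so the relationship is positive.
|r| = 0.66, which falls in the strong range.

strong positive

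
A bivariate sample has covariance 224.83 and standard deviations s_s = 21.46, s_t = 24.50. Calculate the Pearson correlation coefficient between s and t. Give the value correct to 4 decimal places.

r = Cov(s,t) / (s_s · s_t) = 224.83 / (21.46 × 24.50)
  = 224.83 / 525.7700 ≈ 0.4276

0.4276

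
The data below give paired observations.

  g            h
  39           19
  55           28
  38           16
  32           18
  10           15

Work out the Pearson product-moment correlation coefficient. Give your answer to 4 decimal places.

n = 5, Σg = 174, Σh = 96, Σg² = 7114, Σh² = 1950, Σgh = 3615
nΣgh − ΣgΣh = 18075 − 16704 = 1371
nΣg² − (Σg)² = 35570 − 30276 = 5294; nΣh² − (Σh)² = 9750 − 9216 = 534
r = 1371 / √(5294 × 534) = 1371 / 1681.3673 ≈ 0.8154

0.8154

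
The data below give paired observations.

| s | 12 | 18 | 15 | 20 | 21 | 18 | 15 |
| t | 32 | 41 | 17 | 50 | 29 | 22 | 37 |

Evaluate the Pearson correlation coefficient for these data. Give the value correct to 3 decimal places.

0.285

n = 7, Σs = 119, Σt = 228, Σs² = 2083, Σt² = 8188, Σst = 3937
nΣst − ΣsΣt = 27559 − 27132 = 427
nΣs² − (Σs)² = 14581 − 14161 = 420; nΣt² − (Σt)² = 57316 − 51984 = 5332
r = 427 / √(420 × 5332) = 427 / 1496.4759 ≈ 0.285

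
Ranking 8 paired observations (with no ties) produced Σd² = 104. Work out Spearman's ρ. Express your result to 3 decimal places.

-0.238

ρ = 1 − 6Σd² / [n(n²−1)] = 1 − 6×104 / (8×63)
  = 1 − 624/504 = 1 − 1.2381 ≈ -0.238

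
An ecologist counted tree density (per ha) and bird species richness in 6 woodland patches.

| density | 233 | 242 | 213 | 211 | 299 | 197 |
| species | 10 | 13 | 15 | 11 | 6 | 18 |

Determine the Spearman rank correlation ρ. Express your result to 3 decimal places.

Rank density: 4, 5, 3, 2, 6, 1
Rank species: 2, 4, 5, 3, 1, 6
d = rank(density) − rank(species): 2, 1, -2, -1, 5, -5; Σd² = 60
ρ = 1 − 6Σd² / [n(n²−1)] = 1 − 6×60 / (6×35) = 1 − 360/210 ≈ -0.714

-0.714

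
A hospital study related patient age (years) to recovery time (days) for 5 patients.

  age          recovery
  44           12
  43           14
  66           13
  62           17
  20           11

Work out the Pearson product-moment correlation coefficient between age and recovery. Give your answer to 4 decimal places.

n = 5, Σx = 235, Σy = 67, Σx² = 12385, Σy² = 919, Σxy = 3262
nΣxy − ΣxΣy = 16310 − 15745 = 565
nΣx² − (Σx)² = 61925 − 55225 = 6700; nΣy² − (Σy)² = 4595 − 4489 = 106
r = 565 / √(6700 × 106) = 565 / 842.7336 ≈ 0.6704

0.6704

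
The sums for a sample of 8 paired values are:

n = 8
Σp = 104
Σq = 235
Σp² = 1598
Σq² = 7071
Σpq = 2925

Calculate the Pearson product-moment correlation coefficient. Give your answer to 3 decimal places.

r = (nΣpq − ΣpΣq) / √[(nΣp² − (Σp)²)(nΣq² − (Σq)²)]
Numerator: 8×2925 − 104×235 = -1040
Denominator: √[(12784 − 10816)(56568 − 55225)] = √[1968 × 1343] = 1625.7380
r = -1040 / 1625.7380 ≈ -0.640

-0.640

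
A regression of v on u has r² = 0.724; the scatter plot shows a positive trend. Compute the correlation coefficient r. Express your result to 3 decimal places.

0.851

|r| = √0.724 = 0.851
The association is positive, so r = 0.851.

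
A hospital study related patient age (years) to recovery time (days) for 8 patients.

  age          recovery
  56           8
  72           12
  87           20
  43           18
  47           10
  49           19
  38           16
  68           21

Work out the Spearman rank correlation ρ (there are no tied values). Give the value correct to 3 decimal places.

Rank age: 5, 7, 8, 2, 3, 4, 1, 6
Rank recovery: 1, 3, 7, 5, 2, 6, 4, 8
d = rank(age) − rank(recovery): 4, 4, 1, -3, 1, -2, -3, -2; Σd² = 60
ρ = 1 − 6Σd² / [n(n²−1)] = 1 − 6×60 / (8×63) = 1 − 360/504 ≈ 0.286

0.286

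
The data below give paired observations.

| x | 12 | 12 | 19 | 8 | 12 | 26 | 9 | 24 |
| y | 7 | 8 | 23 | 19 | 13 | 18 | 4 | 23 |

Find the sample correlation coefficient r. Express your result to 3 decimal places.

n = 8, Σx = 122, Σy = 115, Σx² = 2190, Σy² = 2041, Σxy = 1981
nΣxy − ΣxΣy = 15848 − 14030 = 1818
nΣx² − (Σx)² = 17520 − 14884 = 2636; nΣy² − (Σy)² = 16328 − 13225 = 3103
r = 1818 / √(2636 × 3103) = 1818 / 2859.9839 ≈ 0.636

0.636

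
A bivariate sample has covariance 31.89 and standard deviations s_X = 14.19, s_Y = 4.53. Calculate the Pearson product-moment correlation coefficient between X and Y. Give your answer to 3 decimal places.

0.496

r = Cov(X,Y) / (s_X · s_Y) = 31.89 / (14.19 × 4.53)
  = 31.89 / 64.2807 ≈ 0.496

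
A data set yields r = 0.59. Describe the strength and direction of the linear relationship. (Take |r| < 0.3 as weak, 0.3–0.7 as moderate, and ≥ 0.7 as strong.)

r = 0.59 > 0 so the relationship is positive.
|r| = 0.59, which falls in the moderate range.

moderate positive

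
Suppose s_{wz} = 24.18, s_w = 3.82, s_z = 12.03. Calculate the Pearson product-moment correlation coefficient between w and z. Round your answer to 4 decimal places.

r = Cov(w,z) / (s_w · s_z) = 24.18 / (3.82 × 12.03)
  = 24.18 / 45.9546 ≈ 0.5262

0.5262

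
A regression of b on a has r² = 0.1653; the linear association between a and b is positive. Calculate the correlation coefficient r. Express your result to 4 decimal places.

0.4066

|r| = √0.1653 = 0.4066
The association is positive, so r = 0.4066.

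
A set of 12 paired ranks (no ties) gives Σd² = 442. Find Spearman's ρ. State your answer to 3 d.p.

ρ = 1 − 6Σd² / [n(n²−1)] = 1 − 6×442 / (12×143)
  = 1 − 2652/1716 = 1 − 1.5455 ≈ -0.545

-0.545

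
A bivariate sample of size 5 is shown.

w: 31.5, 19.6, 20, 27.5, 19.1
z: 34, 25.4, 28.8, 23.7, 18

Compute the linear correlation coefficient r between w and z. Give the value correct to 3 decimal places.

0.616

n = 5, Σw = 117.7, Σz = 129.9, Σw² = 2897.47, Σz² = 3516.29, Σwz = 3140.39
nΣwz − ΣwΣz = 15701.95 − 15289.23 = 412.72
nΣw² − (Σw)² = 14487.35 − 13853.29 = 634.06; nΣz² − (Σz)² = 17581.45 − 16874.01 = 707.44
r = 412.72 / √(634.06 × 707.44) = 412.72 / 669.7458 ≈ 0.616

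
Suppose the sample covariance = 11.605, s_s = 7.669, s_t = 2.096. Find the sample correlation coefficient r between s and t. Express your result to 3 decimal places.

0.722

r = Cov(s,t) / (s_s · s_t) = 11.605 / (7.669 × 2.096)
  = 11.605 / 16.0742 ≈ 0.722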